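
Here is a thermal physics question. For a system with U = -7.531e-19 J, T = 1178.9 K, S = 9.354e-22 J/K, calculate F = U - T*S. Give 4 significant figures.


Step 1: T*S = 1178.9 * 9.354e-22 = 1.103e-18 J
Step 2: F = U - T*S = -7.531e-19 - 1.103e-18
Step 3: F = -1.856e-18 J

-1.856e-18


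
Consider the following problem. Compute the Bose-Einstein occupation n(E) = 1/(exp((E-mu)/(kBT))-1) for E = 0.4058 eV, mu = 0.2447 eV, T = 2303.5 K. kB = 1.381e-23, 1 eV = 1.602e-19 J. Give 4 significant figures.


Step 1: (E - mu) = 0.1611 eV
Step 2: x = (E-mu)*eV/(kB*T) = 0.1611*1.602e-19/(1.381e-23*2303.5) = 0.8113
Step 3: exp(x) = 2.251
Step 4: n = 1/(exp(x)-1) = 0.7995

0.7995


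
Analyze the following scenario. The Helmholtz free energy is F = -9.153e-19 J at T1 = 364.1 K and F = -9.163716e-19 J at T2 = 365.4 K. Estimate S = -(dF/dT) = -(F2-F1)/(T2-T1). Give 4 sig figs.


Step 1: dF = F2 - F1 = -9.163716e-19 - (-9.153e-19) = -1.0716e-21 J
Step 2: dT = T2 - T1 = 365.4 - 364.1 = 1.3 K
Step 3: S = -dF/dT = -(-1.0716e-21)/1.3 = 8.243e-22 J/K

8.243e-22


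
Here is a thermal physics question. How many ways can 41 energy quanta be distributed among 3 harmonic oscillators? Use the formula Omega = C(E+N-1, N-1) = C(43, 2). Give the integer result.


Step 1: Use binomial coefficient C(43, 2)
Step 2: Numerator = 43! / 41!
Step 3: Denominator = 2!
Step 4: Omega = 903

903


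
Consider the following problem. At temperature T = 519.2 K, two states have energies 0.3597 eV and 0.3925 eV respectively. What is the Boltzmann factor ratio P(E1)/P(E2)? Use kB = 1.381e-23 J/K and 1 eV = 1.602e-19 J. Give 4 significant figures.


Step 1: Compute energy difference dE = E1 - E2 = 0.3597 - 0.3925 = -0.0328 eV
Step 2: Convert to Joules: dE_J = -0.0328 * 1.602e-19 = -5.255e-21 J
Step 3: Compute exponent = -dE_J / (kB * T) = -(-5.255e-21) / (1.381e-23 * 519.2) = 0.7328
Step 4: P(E1)/P(E2) = exp(0.7328) = 2.081

2.081


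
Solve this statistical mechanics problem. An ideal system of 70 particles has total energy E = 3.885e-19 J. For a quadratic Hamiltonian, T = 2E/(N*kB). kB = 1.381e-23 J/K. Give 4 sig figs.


Step 1: Numerator = 2*E = 2*3.885e-19 = 7.77e-19 J
Step 2: Denominator = N*kB = 70*1.381e-23 = 9.667e-22
Step 3: T = 7.77e-19 / 9.667e-22 = 803.8 K

803.8


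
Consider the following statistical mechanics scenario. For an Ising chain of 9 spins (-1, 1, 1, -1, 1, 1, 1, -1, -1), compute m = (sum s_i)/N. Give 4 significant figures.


Step 1: Count up spins (+1): 5, down spins (-1): 4
Step 2: Total magnetization M = 5 - 4 = 1
Step 3: m = M/N = 1/9 = 0.1111

0.1111


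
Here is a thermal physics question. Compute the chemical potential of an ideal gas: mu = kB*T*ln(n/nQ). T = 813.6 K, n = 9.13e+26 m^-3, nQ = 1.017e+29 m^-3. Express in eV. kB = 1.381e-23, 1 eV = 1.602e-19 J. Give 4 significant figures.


Step 1: n/nQ = 9.13e+26/1.017e+29 = 0.008977
Step 2: ln(n/nQ) = -4.713
Step 3: mu = kB*T*ln(n/nQ) = 1.124e-20*-4.713 = -5.295e-20 J
Step 4: Convert to eV: -5.295e-20/1.602e-19 = -0.3306 eV

-0.3306


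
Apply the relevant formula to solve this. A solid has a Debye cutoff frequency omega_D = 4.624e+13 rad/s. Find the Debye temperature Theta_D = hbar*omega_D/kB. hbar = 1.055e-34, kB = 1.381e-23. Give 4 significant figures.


Step 1: hbar*omega_D = 1.055e-34 * 4.624e+13 = 4.878e-21 J
Step 2: Theta_D = 4.878e-21 / 1.381e-23
Step 3: Theta_D = 353.2 K

353.2


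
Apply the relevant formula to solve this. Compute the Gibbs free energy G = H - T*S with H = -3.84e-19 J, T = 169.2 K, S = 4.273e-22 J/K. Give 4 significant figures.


Step 1: T*S = 169.2 * 4.273e-22 = 7.23e-20 J
Step 2: G = H - T*S = -3.84e-19 - 7.23e-20
Step 3: G = -4.563e-19 J

-4.563e-19


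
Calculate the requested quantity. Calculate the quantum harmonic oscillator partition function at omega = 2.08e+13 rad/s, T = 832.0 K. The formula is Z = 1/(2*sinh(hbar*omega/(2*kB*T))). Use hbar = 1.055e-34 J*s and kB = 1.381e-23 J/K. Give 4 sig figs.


Step 1: Compute x = hbar*omega/(kB*T) = 1.055e-34*2.08e+13/(1.381e-23*832.0) = 0.191
Step 2: x/2 = 0.09549
Step 3: sinh(x/2) = 0.09564
Step 4: Z = 1/(2*0.09564) = 5.228

5.228


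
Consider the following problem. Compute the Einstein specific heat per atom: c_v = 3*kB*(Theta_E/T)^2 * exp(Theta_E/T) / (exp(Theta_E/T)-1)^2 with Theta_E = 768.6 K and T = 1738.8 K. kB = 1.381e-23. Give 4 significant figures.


Step 1: x = Theta_E/T = 768.6/1738.8 = 0.442
Step 2: x^2 = 0.1954
Step 3: exp(x) = 1.556
Step 4: c_v = 3*1.381e-23*0.1954*1.556/(1.556-1)^2 = 4.076e-23

4.076e-23


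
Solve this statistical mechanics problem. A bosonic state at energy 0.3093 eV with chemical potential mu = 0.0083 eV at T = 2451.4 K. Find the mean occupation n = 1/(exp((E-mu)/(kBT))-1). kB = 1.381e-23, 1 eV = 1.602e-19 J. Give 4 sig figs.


Step 1: (E - mu) = 0.301 eV
Step 2: x = (E-mu)*eV/(kB*T) = 0.301*1.602e-19/(1.381e-23*2451.4) = 1.424
Step 3: exp(x) = 4.155
Step 4: n = 1/(exp(x)-1) = 0.3169

0.3169


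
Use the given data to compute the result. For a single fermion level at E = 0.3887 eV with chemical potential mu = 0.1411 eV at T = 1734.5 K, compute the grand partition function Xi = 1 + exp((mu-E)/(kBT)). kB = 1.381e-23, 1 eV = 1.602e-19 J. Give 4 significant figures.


Step 1: (mu - E) = 0.1411 - 0.3887 = -0.2476 eV
Step 2: x = (mu-E)*eV/(kB*T) = -0.2476*1.602e-19/(1.381e-23*1734.5) = -1.656
Step 3: exp(x) = 0.1909
Step 4: Xi = 1 + 0.1909 = 1.191

1.191


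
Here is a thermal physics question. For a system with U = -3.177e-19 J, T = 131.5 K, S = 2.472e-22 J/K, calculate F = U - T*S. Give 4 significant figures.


Step 1: T*S = 131.5 * 2.472e-22 = 3.251e-20 J
Step 2: F = U - T*S = -3.177e-19 - 3.251e-20
Step 3: F = -3.502e-19 J

-3.502e-19


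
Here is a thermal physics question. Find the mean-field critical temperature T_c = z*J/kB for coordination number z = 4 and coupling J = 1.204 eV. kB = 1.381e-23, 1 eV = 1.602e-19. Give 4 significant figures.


Step 1: z*J = 4*1.204 = 4.816 eV
Step 2: Convert to Joules: 4.816*1.602e-19 = 7.715e-19 J
Step 3: T_c = 7.715e-19 / 1.381e-23 = 5.587e+04 K

5.587e+04


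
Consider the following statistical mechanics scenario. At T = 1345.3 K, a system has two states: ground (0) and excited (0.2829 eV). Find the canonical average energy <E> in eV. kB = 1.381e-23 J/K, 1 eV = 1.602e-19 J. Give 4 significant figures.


Step 1: beta*E = 0.2829*1.602e-19/(1.381e-23*1345.3) = 2.439
Step 2: exp(-beta*E) = 0.08721
Step 3: <E> = 0.2829*0.08721/(1+0.08721) = 0.02269 eV

0.02269


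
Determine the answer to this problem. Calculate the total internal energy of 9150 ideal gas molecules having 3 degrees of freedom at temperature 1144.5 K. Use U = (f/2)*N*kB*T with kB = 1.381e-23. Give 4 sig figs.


Step 1: f/2 = 3/2 = 1.5
Step 2: N*kB*T = 9150*1.381e-23*1144.5 = 1.446e-16
Step 3: U = 1.5 * 1.446e-16 = 2.169e-16 J

2.169e-16


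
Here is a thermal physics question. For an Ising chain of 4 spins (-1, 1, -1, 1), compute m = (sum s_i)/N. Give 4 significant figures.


Step 1: Count up spins (+1): 2, down spins (-1): 2
Step 2: Total magnetization M = 2 - 2 = 0
Step 3: m = M/N = 0/4 = 0

0


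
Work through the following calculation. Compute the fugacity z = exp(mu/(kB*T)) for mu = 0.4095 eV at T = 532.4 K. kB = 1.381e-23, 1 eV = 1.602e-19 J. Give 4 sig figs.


Step 1: Convert mu to Joules: 0.4095*1.602e-19 = 6.56e-20 J
Step 2: kB*T = 1.381e-23*532.4 = 7.352e-21 J
Step 3: mu/(kB*T) = 8.922
Step 4: z = exp(8.922) = 7499

7499


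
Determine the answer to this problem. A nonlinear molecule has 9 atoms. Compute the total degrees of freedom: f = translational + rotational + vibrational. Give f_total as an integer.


Step 1: Translational DOF = 3
Step 2: Rotational DOF (nonlinear) = 3
Step 3: Vibrational DOF = 3*9 - 6 = 21
Step 4: Total = 3 + 3 + 21 = 27

27


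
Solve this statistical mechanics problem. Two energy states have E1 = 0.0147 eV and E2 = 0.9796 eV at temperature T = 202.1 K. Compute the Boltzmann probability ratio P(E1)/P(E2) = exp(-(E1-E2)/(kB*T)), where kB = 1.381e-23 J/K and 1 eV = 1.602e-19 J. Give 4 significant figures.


Step 1: Compute energy difference dE = E1 - E2 = 0.0147 - 0.9796 = -0.9649 eV
Step 2: Convert to Joules: dE_J = -0.9649 * 1.602e-19 = -1.546e-19 J
Step 3: Compute exponent = -dE_J / (kB * T) = -(-1.546e-19) / (1.381e-23 * 202.1) = 55.38
Step 4: P(E1)/P(E2) = exp(55.38) = 1.13e+24

1.13e+24


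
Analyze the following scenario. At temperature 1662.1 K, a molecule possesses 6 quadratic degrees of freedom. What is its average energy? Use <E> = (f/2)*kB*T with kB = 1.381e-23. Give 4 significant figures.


Step 1: f/2 = 6/2 = 3
Step 2: kB*T = 1.381e-23 * 1662.1 = 2.295e-20
Step 3: <E> = 3 * 2.295e-20 = 6.886e-20 J

6.886e-20


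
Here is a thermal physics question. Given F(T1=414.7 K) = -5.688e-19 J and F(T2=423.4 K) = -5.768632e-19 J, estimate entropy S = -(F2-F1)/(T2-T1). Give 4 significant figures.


Step 1: dF = F2 - F1 = -5.768632e-19 - (-5.688e-19) = -8.0632e-21 J
Step 2: dT = T2 - T1 = 423.4 - 414.7 = 8.7 K
Step 3: S = -dF/dT = -(-8.0632e-21)/8.7 = 9.268e-22 J/K

9.268e-22


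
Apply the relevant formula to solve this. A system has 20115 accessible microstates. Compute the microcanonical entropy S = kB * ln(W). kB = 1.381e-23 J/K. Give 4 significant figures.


Step 1: ln(W) = ln(20115) = 9.909
Step 2: S = kB * ln(W) = 1.381e-23 * 9.909
Step 3: S = 1.368e-22 J/K

1.368e-22


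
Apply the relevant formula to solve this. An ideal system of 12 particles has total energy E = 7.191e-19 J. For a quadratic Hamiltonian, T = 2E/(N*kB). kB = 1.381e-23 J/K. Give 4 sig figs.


Step 1: Numerator = 2*E = 2*7.191e-19 = 1.438e-18 J
Step 2: Denominator = N*kB = 12*1.381e-23 = 1.657e-22
Step 3: T = 1.438e-18 / 1.657e-22 = 8678 K

8678


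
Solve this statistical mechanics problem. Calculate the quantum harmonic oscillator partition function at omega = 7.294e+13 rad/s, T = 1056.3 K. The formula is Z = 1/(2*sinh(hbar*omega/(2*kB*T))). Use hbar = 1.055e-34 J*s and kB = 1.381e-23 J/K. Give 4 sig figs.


Step 1: Compute x = hbar*omega/(kB*T) = 1.055e-34*7.294e+13/(1.381e-23*1056.3) = 0.5275
Step 2: x/2 = 0.2638
Step 3: sinh(x/2) = 0.2668
Step 4: Z = 1/(2*0.2668) = 1.874

1.874


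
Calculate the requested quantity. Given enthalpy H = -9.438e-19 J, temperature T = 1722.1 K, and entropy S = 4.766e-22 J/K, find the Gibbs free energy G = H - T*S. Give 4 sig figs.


Step 1: T*S = 1722.1 * 4.766e-22 = 8.208e-19 J
Step 2: G = H - T*S = -9.438e-19 - 8.208e-19
Step 3: G = -1.765e-18 J

-1.765e-18


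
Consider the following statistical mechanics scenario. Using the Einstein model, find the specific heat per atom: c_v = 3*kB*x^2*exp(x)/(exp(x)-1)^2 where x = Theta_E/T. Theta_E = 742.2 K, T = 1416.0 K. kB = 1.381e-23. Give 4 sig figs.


Step 1: x = Theta_E/T = 742.2/1416.0 = 0.5242
Step 2: x^2 = 0.2747
Step 3: exp(x) = 1.689
Step 4: c_v = 3*1.381e-23*0.2747*1.689/(1.689-1)^2 = 4.049e-23

4.049e-23


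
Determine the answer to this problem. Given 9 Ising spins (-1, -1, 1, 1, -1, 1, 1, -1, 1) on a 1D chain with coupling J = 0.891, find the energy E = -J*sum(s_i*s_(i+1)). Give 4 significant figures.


Step 1: Nearest-neighbor products: 1, -1, 1, -1, -1, 1, -1, -1
Step 2: Sum of products = -2
Step 3: E = -0.891 * -2 = 1.782

1.782


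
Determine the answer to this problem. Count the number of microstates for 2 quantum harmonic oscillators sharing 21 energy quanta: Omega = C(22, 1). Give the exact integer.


Step 1: Use binomial coefficient C(22, 1)
Step 2: Numerator = 22! / 21!
Step 3: Denominator = 1!
Step 4: Omega = 22

22


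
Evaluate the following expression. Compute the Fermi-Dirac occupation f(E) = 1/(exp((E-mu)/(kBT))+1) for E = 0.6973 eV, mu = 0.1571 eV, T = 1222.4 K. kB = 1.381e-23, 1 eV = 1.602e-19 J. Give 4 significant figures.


Step 1: (E - mu) = 0.6973 - 0.1571 = 0.5402 eV
Step 2: Convert: (E-mu)*eV = 8.654e-20 J
Step 3: x = (E-mu)*eV/(kB*T) = 5.126
Step 4: f = 1/(exp(5.126)+1) = 0.005903

0.005903


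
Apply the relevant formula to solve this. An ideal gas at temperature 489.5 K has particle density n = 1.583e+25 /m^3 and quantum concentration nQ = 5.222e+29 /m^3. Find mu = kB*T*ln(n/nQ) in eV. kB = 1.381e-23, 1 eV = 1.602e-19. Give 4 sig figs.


Step 1: n/nQ = 1.583e+25/5.222e+29 = 3.031e-05
Step 2: ln(n/nQ) = -10.4
Step 3: mu = kB*T*ln(n/nQ) = 6.76e-21*-10.4 = -7.033e-20 J
Step 4: Convert to eV: -7.033e-20/1.602e-19 = -0.439 eV

-0.439


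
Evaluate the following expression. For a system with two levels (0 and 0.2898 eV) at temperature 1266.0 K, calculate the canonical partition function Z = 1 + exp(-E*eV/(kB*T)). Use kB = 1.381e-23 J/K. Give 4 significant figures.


Step 1: Compute beta*E = E*eV/(kB*T) = 0.2898*1.602e-19/(1.381e-23*1266.0) = 2.655
Step 2: exp(-beta*E) = exp(-2.655) = 0.07027
Step 3: Z = 1 + 0.07027 = 1.07

1.07


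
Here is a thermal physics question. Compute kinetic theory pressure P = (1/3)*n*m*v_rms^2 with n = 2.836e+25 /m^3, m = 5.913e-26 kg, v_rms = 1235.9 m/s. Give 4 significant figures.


Step 1: v_rms^2 = 1235.9^2 = 1.527e+06
Step 2: n*m = 2.836e+25*5.913e-26 = 1.677
Step 3: P = (1/3)*1.677*1.527e+06 = 8.538e+05 Pa

8.538e+05


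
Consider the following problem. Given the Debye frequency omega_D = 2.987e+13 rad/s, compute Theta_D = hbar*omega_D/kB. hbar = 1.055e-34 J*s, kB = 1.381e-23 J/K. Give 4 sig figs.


Step 1: hbar*omega_D = 1.055e-34 * 2.987e+13 = 3.151e-21 J
Step 2: Theta_D = 3.151e-21 / 1.381e-23
Step 3: Theta_D = 228.2 K

228.2


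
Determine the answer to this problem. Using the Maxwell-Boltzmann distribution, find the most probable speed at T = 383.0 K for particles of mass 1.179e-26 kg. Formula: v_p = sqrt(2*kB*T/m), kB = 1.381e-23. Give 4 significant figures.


Step 1: Numerator = 2*kB*T = 2*1.381e-23*383.0 = 1.058e-20
Step 2: Ratio = 1.058e-20 / 1.179e-26 = 8.972e+05
Step 3: v_p = sqrt(8.972e+05) = 947.2 m/s

947.2


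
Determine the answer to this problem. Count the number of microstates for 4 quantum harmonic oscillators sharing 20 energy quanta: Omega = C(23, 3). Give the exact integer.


Step 1: Use binomial coefficient C(23, 3)
Step 2: Numerator = 23! / 20!
Step 3: Denominator = 3!
Step 4: Omega = 1771

1771


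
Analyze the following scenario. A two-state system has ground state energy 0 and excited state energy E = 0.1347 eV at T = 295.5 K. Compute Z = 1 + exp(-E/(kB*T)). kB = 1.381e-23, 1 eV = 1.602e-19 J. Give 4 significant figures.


Step 1: Compute beta*E = E*eV/(kB*T) = 0.1347*1.602e-19/(1.381e-23*295.5) = 5.288
Step 2: exp(-beta*E) = exp(-5.288) = 0.005053
Step 3: Z = 1 + 0.005053 = 1.005

1.005


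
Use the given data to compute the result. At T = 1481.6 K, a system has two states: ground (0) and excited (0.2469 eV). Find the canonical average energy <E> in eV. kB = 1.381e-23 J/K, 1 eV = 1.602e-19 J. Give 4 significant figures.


Step 1: beta*E = 0.2469*1.602e-19/(1.381e-23*1481.6) = 1.933
Step 2: exp(-beta*E) = 0.1447
Step 3: <E> = 0.2469*0.1447/(1+0.1447) = 0.03121 eV

0.03121


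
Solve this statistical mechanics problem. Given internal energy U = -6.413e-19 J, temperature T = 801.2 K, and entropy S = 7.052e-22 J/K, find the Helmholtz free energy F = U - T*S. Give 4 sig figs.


Step 1: T*S = 801.2 * 7.052e-22 = 5.65e-19 J
Step 2: F = U - T*S = -6.413e-19 - 5.65e-19
Step 3: F = -1.206e-18 J

-1.206e-18


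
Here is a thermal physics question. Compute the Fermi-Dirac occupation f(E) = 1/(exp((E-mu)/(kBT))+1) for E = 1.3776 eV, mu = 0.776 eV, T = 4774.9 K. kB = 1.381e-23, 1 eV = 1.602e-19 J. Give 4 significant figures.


Step 1: (E - mu) = 1.3776 - 0.776 = 0.6016 eV
Step 2: Convert: (E-mu)*eV = 9.638e-20 J
Step 3: x = (E-mu)*eV/(kB*T) = 1.462
Step 4: f = 1/(exp(1.462)+1) = 0.1882

0.1882


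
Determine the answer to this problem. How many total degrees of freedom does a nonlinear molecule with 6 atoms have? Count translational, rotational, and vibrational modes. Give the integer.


Step 1: Translational DOF = 3
Step 2: Rotational DOF (nonlinear) = 3
Step 3: Vibrational DOF = 3*6 - 6 = 12
Step 4: Total = 3 + 3 + 12 = 18

18


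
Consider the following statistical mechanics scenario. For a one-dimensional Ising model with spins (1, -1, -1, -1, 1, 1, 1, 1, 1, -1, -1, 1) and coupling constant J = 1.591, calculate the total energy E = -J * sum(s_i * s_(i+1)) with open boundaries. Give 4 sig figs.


Step 1: Nearest-neighbor products: -1, 1, 1, -1, 1, 1, 1, 1, -1, 1, -1
Step 2: Sum of products = 3
Step 3: E = -1.591 * 3 = -4.773

-4.773


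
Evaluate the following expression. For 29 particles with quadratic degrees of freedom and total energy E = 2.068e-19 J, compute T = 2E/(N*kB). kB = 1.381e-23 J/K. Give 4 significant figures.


Step 1: Numerator = 2*E = 2*2.068e-19 = 4.136e-19 J
Step 2: Denominator = N*kB = 29*1.381e-23 = 4.005e-22
Step 3: T = 4.136e-19 / 4.005e-22 = 1033 K

1033


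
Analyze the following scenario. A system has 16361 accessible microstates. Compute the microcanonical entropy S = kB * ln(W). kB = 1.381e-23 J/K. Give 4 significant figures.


Step 1: ln(W) = ln(16361) = 9.703
Step 2: S = kB * ln(W) = 1.381e-23 * 9.703
Step 3: S = 1.34e-22 J/K

1.34e-22


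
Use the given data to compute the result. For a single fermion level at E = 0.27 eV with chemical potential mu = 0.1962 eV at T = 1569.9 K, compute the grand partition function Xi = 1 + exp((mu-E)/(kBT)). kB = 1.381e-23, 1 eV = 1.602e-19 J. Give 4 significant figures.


Step 1: (mu - E) = 0.1962 - 0.27 = -0.0738 eV
Step 2: x = (mu-E)*eV/(kB*T) = -0.0738*1.602e-19/(1.381e-23*1569.9) = -0.5453
Step 3: exp(x) = 0.5797
Step 4: Xi = 1 + 0.5797 = 1.58

1.58


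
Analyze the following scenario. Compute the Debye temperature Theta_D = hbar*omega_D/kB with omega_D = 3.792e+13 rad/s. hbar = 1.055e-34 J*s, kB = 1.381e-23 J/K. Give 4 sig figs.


Step 1: hbar*omega_D = 1.055e-34 * 3.792e+13 = 4.001e-21 J
Step 2: Theta_D = 4.001e-21 / 1.381e-23
Step 3: Theta_D = 289.7 K

289.7


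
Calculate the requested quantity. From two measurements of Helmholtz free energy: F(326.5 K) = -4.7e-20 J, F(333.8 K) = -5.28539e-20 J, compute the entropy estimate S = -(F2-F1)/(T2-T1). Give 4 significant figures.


Step 1: dF = F2 - F1 = -5.28539e-20 - (-4.7e-20) = -5.8539e-21 J
Step 2: dT = T2 - T1 = 333.8 - 326.5 = 7.3 K
Step 3: S = -dF/dT = -(-5.8539e-21)/7.3 = 8.019e-22 J/K

8.019e-22


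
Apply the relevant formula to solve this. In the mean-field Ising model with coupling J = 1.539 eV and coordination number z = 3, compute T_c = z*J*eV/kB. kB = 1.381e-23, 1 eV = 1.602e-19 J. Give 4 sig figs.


Step 1: z*J = 3*1.539 = 4.617 eV
Step 2: Convert to Joules: 4.617*1.602e-19 = 7.396e-19 J
Step 3: T_c = 7.396e-19 / 1.381e-23 = 5.356e+04 K

5.356e+04


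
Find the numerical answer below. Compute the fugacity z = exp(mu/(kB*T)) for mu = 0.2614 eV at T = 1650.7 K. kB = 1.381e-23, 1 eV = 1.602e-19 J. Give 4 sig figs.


Step 1: Convert mu to Joules: 0.2614*1.602e-19 = 4.188e-20 J
Step 2: kB*T = 1.381e-23*1650.7 = 2.28e-20 J
Step 3: mu/(kB*T) = 1.837
Step 4: z = exp(1.837) = 6.278

6.278


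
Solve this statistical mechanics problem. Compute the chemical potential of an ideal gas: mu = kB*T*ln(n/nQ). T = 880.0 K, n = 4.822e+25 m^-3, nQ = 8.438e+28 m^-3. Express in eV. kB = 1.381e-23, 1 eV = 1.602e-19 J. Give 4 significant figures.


Step 1: n/nQ = 4.822e+25/8.438e+28 = 0.0005715
Step 2: ln(n/nQ) = -7.467
Step 3: mu = kB*T*ln(n/nQ) = 1.215e-20*-7.467 = -9.075e-20 J
Step 4: Convert to eV: -9.075e-20/1.602e-19 = -0.5665 eV

-0.5665


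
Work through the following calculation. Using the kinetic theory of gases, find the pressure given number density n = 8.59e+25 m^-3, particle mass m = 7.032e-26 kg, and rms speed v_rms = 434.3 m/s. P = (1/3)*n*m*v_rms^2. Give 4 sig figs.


Step 1: v_rms^2 = 434.3^2 = 1.886e+05
Step 2: n*m = 8.59e+25*7.032e-26 = 6.04
Step 3: P = (1/3)*6.04*1.886e+05 = 3.798e+05 Pa

3.798e+05


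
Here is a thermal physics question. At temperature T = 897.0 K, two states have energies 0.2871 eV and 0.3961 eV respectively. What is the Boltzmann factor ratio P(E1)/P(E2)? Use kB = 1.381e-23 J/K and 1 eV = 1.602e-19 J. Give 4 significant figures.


Step 1: Compute energy difference dE = E1 - E2 = 0.2871 - 0.3961 = -0.109 eV
Step 2: Convert to Joules: dE_J = -0.109 * 1.602e-19 = -1.746e-20 J
Step 3: Compute exponent = -dE_J / (kB * T) = -(-1.746e-20) / (1.381e-23 * 897.0) = 1.41
Step 4: P(E1)/P(E2) = exp(1.41) = 4.094

4.094


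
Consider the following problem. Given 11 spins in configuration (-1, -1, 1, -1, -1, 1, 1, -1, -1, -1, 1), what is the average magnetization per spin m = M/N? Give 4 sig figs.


Step 1: Count up spins (+1): 4, down spins (-1): 7
Step 2: Total magnetization M = 4 - 7 = -3
Step 3: m = M/N = -3/11 = -0.2727

-0.2727


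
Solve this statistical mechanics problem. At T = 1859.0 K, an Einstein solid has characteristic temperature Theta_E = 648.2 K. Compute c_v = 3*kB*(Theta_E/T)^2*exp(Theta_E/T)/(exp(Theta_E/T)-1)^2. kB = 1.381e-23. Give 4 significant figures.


Step 1: x = Theta_E/T = 648.2/1859.0 = 0.3487
Step 2: x^2 = 0.1216
Step 3: exp(x) = 1.417
Step 4: c_v = 3*1.381e-23*0.1216*1.417/(1.417-1)^2 = 4.101e-23

4.101e-23


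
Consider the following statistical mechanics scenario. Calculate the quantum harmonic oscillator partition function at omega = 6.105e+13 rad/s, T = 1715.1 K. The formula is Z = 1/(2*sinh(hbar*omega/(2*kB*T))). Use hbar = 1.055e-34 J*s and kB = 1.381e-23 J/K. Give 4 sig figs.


Step 1: Compute x = hbar*omega/(kB*T) = 1.055e-34*6.105e+13/(1.381e-23*1715.1) = 0.2719
Step 2: x/2 = 0.136
Step 3: sinh(x/2) = 0.1364
Step 4: Z = 1/(2*0.1364) = 3.666

3.666


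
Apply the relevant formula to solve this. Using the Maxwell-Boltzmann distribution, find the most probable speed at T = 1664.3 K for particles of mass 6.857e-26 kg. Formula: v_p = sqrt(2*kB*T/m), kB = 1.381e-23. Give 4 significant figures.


Step 1: Numerator = 2*kB*T = 2*1.381e-23*1664.3 = 4.597e-20
Step 2: Ratio = 4.597e-20 / 6.857e-26 = 6.704e+05
Step 3: v_p = sqrt(6.704e+05) = 818.8 m/s

818.8


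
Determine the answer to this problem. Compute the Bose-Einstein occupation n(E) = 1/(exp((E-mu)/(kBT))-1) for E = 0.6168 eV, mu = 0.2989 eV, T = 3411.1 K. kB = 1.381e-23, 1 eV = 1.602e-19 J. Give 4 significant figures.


Step 1: (E - mu) = 0.3179 eV
Step 2: x = (E-mu)*eV/(kB*T) = 0.3179*1.602e-19/(1.381e-23*3411.1) = 1.081
Step 3: exp(x) = 2.948
Step 4: n = 1/(exp(x)-1) = 0.5134

0.5134


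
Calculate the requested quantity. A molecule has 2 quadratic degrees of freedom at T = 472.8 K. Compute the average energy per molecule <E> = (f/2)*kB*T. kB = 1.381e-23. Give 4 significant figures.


Step 1: f/2 = 2/2 = 1
Step 2: kB*T = 1.381e-23 * 472.8 = 6.529e-21
Step 3: <E> = 1 * 6.529e-21 = 6.529e-21 J

6.529e-21


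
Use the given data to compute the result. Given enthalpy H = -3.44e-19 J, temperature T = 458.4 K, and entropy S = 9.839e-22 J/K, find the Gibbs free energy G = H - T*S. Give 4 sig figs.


Step 1: T*S = 458.4 * 9.839e-22 = 4.51e-19 J
Step 2: G = H - T*S = -3.44e-19 - 4.51e-19
Step 3: G = -7.95e-19 J

-7.95e-19


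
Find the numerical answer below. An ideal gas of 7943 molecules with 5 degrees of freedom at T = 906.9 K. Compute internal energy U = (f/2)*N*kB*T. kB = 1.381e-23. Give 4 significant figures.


Step 1: f/2 = 5/2 = 2.5
Step 2: N*kB*T = 7943*1.381e-23*906.9 = 9.948e-17
Step 3: U = 2.5 * 9.948e-17 = 2.487e-16 J

2.487e-16


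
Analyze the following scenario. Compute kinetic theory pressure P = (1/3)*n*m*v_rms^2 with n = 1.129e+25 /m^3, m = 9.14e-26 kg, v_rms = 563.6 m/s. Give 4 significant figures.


Step 1: v_rms^2 = 563.6^2 = 3.176e+05
Step 2: n*m = 1.129e+25*9.14e-26 = 1.032
Step 3: P = (1/3)*1.032*3.176e+05 = 1.093e+05 Pa

1.093e+05


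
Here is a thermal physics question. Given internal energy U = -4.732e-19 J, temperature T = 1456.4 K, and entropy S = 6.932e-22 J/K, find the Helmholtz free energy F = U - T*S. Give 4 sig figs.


Step 1: T*S = 1456.4 * 6.932e-22 = 1.01e-18 J
Step 2: F = U - T*S = -4.732e-19 - 1.01e-18
Step 3: F = -1.483e-18 J

-1.483e-18


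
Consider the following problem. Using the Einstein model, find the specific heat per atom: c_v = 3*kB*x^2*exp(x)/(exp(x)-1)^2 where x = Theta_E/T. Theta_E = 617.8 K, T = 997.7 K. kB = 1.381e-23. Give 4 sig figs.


Step 1: x = Theta_E/T = 617.8/997.7 = 0.6192
Step 2: x^2 = 0.3834
Step 3: exp(x) = 1.857
Step 4: c_v = 3*1.381e-23*0.3834*1.857/(1.857-1)^2 = 4.013e-23

4.013e-23


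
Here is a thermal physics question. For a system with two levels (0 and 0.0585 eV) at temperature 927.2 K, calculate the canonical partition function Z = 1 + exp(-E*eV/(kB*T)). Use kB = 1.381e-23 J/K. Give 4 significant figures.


Step 1: Compute beta*E = E*eV/(kB*T) = 0.0585*1.602e-19/(1.381e-23*927.2) = 0.7319
Step 2: exp(-beta*E) = exp(-0.7319) = 0.481
Step 3: Z = 1 + 0.481 = 1.481

1.481


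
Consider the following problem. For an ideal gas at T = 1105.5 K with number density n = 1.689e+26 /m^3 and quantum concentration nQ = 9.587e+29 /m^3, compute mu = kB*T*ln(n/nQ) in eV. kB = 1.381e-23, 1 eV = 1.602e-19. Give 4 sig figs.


Step 1: n/nQ = 1.689e+26/9.587e+29 = 0.0001762
Step 2: ln(n/nQ) = -8.644
Step 3: mu = kB*T*ln(n/nQ) = 1.527e-20*-8.644 = -1.32e-19 J
Step 4: Convert to eV: -1.32e-19/1.602e-19 = -0.8238 eV

-0.8238


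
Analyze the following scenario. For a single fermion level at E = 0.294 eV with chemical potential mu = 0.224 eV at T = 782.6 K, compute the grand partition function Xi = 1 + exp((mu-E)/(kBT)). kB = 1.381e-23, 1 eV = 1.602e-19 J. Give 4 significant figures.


Step 1: (mu - E) = 0.224 - 0.294 = -0.07 eV
Step 2: x = (mu-E)*eV/(kB*T) = -0.07*1.602e-19/(1.381e-23*782.6) = -1.038
Step 3: exp(x) = 0.3543
Step 4: Xi = 1 + 0.3543 = 1.354

1.354


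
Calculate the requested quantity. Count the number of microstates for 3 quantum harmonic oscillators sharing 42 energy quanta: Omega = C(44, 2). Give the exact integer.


Step 1: Use binomial coefficient C(44, 2)
Step 2: Numerator = 44! / 42!
Step 3: Denominator = 2!
Step 4: Omega = 946

946


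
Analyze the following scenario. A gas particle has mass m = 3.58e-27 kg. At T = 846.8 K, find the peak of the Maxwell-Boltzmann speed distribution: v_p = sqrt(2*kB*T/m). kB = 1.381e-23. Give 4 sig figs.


Step 1: Numerator = 2*kB*T = 2*1.381e-23*846.8 = 2.339e-20
Step 2: Ratio = 2.339e-20 / 3.58e-27 = 6.533e+06
Step 3: v_p = sqrt(6.533e+06) = 2556 m/s

2556


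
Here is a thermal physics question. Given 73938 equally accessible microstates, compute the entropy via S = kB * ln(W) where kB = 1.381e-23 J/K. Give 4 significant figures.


Step 1: ln(W) = ln(73938) = 11.21
Step 2: S = kB * ln(W) = 1.381e-23 * 11.21
Step 3: S = 1.548e-22 J/K

1.548e-22


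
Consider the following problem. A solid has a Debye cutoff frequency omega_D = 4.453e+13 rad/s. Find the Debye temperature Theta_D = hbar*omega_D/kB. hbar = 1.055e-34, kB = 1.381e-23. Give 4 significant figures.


Step 1: hbar*omega_D = 1.055e-34 * 4.453e+13 = 4.698e-21 J
Step 2: Theta_D = 4.698e-21 / 1.381e-23
Step 3: Theta_D = 340.2 K

340.2


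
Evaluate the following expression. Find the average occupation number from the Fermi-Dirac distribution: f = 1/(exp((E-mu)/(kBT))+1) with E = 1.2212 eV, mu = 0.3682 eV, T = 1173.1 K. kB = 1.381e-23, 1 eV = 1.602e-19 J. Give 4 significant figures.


Step 1: (E - mu) = 1.2212 - 0.3682 = 0.853 eV
Step 2: Convert: (E-mu)*eV = 1.367e-19 J
Step 3: x = (E-mu)*eV/(kB*T) = 8.435
Step 4: f = 1/(exp(8.435)+1) = 0.0002171

0.0002171


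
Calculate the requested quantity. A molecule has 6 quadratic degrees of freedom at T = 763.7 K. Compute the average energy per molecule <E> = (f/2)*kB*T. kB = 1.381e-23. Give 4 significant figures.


Step 1: f/2 = 6/2 = 3
Step 2: kB*T = 1.381e-23 * 763.7 = 1.055e-20
Step 3: <E> = 3 * 1.055e-20 = 3.164e-20 J

3.164e-20


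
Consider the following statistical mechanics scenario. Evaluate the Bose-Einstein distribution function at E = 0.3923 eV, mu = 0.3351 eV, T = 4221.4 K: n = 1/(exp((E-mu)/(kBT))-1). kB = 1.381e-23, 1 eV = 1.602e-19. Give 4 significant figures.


Step 1: (E - mu) = 0.0572 eV
Step 2: x = (E-mu)*eV/(kB*T) = 0.0572*1.602e-19/(1.381e-23*4221.4) = 0.1572
Step 3: exp(x) = 1.17
Step 4: n = 1/(exp(x)-1) = 5.875

5.875


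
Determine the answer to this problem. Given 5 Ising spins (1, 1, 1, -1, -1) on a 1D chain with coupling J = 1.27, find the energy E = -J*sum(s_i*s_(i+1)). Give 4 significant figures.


Step 1: Nearest-neighbor products: 1, 1, -1, 1
Step 2: Sum of products = 2
Step 3: E = -1.27 * 2 = -2.54

-2.54


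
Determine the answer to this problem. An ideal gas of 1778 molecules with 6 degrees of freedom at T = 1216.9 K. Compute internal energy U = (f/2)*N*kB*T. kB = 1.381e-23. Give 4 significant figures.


Step 1: f/2 = 6/2 = 3.0
Step 2: N*kB*T = 1778*1.381e-23*1216.9 = 2.988e-17
Step 3: U = 3.0 * 2.988e-17 = 8.964e-17 J

8.964e-17


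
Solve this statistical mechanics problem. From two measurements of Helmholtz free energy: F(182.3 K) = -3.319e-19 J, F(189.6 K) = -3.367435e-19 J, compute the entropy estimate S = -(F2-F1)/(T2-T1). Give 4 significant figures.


Step 1: dF = F2 - F1 = -3.367435e-19 - (-3.319e-19) = -4.8435e-21 J
Step 2: dT = T2 - T1 = 189.6 - 182.3 = 7.3 K
Step 3: S = -dF/dT = -(-4.8435e-21)/7.3 = 6.635e-22 J/K

6.635e-22


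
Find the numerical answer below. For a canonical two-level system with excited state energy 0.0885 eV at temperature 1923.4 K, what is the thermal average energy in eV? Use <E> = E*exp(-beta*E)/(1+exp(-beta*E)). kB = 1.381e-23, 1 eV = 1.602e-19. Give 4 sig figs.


Step 1: beta*E = 0.0885*1.602e-19/(1.381e-23*1923.4) = 0.5338
Step 2: exp(-beta*E) = 0.5864
Step 3: <E> = 0.0885*0.5864/(1+0.5864) = 0.03271 eV

0.03271


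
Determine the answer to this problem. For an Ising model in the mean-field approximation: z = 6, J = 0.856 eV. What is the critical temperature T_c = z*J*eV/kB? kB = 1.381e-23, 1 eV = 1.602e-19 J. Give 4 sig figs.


Step 1: z*J = 6*0.856 = 5.136 eV
Step 2: Convert to Joules: 5.136*1.602e-19 = 8.228e-19 J
Step 3: T_c = 8.228e-19 / 1.381e-23 = 5.958e+04 K

5.958e+04


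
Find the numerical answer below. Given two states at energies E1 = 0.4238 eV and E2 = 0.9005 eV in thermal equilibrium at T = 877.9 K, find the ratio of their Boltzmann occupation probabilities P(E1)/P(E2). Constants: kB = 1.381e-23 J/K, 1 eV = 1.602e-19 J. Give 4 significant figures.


Step 1: Compute energy difference dE = E1 - E2 = 0.4238 - 0.9005 = -0.4767 eV
Step 2: Convert to Joules: dE_J = -0.4767 * 1.602e-19 = -7.637e-20 J
Step 3: Compute exponent = -dE_J / (kB * T) = -(-7.637e-20) / (1.381e-23 * 877.9) = 6.299
Step 4: P(E1)/P(E2) = exp(6.299) = 544

544


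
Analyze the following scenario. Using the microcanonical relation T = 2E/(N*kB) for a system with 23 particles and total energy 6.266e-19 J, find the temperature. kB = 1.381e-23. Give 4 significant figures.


Step 1: Numerator = 2*E = 2*6.266e-19 = 1.253e-18 J
Step 2: Denominator = N*kB = 23*1.381e-23 = 3.176e-22
Step 3: T = 1.253e-18 / 3.176e-22 = 3945 K

3945


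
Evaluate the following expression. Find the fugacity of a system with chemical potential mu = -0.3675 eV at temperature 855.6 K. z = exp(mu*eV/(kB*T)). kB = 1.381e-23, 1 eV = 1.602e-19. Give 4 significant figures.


Step 1: Convert mu to Joules: -0.3675*1.602e-19 = -5.887e-20 J
Step 2: kB*T = 1.381e-23*855.6 = 1.182e-20 J
Step 3: mu/(kB*T) = -4.983
Step 4: z = exp(-4.983) = 0.006856

0.006856


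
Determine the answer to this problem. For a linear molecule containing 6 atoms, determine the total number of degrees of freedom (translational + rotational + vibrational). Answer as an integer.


Step 1: Translational DOF = 3
Step 2: Rotational DOF (linear) = 2
Step 3: Vibrational DOF = 3*6 - 5 = 13
Step 4: Total = 3 + 2 + 13 = 18

18


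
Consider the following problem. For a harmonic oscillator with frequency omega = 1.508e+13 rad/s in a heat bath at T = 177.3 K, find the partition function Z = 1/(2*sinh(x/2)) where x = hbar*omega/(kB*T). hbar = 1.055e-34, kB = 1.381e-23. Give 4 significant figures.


Step 1: Compute x = hbar*omega/(kB*T) = 1.055e-34*1.508e+13/(1.381e-23*177.3) = 0.6498
Step 2: x/2 = 0.3249
Step 3: sinh(x/2) = 0.3306
Step 4: Z = 1/(2*0.3306) = 1.512

1.512


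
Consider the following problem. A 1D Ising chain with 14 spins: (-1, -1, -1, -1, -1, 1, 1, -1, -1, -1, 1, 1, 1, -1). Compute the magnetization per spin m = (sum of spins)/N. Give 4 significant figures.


Step 1: Count up spins (+1): 5, down spins (-1): 9
Step 2: Total magnetization M = 5 - 9 = -4
Step 3: m = M/N = -4/14 = -0.2857

-0.2857


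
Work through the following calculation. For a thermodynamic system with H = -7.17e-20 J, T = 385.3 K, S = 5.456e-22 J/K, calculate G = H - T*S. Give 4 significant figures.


Step 1: T*S = 385.3 * 5.456e-22 = 2.102e-19 J
Step 2: G = H - T*S = -7.17e-20 - 2.102e-19
Step 3: G = -2.819e-19 J

-2.819e-19


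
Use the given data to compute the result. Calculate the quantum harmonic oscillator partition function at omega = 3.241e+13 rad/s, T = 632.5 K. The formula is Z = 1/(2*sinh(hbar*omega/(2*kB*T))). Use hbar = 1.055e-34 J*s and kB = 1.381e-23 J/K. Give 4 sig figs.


Step 1: Compute x = hbar*omega/(kB*T) = 1.055e-34*3.241e+13/(1.381e-23*632.5) = 0.3915
Step 2: x/2 = 0.1957
Step 3: sinh(x/2) = 0.197
Step 4: Z = 1/(2*0.197) = 2.538

2.538


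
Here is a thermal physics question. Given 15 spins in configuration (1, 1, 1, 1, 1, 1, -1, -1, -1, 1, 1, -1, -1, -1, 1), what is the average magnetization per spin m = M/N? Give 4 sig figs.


Step 1: Count up spins (+1): 9, down spins (-1): 6
Step 2: Total magnetization M = 9 - 6 = 3
Step 3: m = M/N = 3/15 = 0.2

0.2


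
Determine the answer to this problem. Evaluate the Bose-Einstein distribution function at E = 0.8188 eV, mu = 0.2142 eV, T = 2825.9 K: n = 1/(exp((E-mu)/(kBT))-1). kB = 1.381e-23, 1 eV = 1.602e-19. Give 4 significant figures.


Step 1: (E - mu) = 0.6046 eV
Step 2: x = (E-mu)*eV/(kB*T) = 0.6046*1.602e-19/(1.381e-23*2825.9) = 2.482
Step 3: exp(x) = 11.96
Step 4: n = 1/(exp(x)-1) = 0.09121

0.09121


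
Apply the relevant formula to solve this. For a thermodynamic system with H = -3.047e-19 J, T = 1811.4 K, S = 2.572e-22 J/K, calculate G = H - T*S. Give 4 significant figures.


Step 1: T*S = 1811.4 * 2.572e-22 = 4.659e-19 J
Step 2: G = H - T*S = -3.047e-19 - 4.659e-19
Step 3: G = -7.706e-19 J

-7.706e-19


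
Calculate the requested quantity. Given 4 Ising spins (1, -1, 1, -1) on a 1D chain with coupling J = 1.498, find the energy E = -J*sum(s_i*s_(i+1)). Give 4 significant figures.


Step 1: Nearest-neighbor products: -1, -1, -1
Step 2: Sum of products = -3
Step 3: E = -1.498 * -3 = 4.494

4.494


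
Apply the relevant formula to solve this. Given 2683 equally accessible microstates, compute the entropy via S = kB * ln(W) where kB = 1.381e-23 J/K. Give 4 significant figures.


Step 1: ln(W) = ln(2683) = 7.895
Step 2: S = kB * ln(W) = 1.381e-23 * 7.895
Step 3: S = 1.09e-22 J/K

1.09e-22


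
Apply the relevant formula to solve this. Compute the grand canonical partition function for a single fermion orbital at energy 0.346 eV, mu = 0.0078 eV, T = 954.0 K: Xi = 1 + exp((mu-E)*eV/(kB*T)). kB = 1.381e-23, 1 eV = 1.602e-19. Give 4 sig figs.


Step 1: (mu - E) = 0.0078 - 0.346 = -0.3382 eV
Step 2: x = (mu-E)*eV/(kB*T) = -0.3382*1.602e-19/(1.381e-23*954.0) = -4.112
Step 3: exp(x) = 0.01637
Step 4: Xi = 1 + 0.01637 = 1.016

1.016


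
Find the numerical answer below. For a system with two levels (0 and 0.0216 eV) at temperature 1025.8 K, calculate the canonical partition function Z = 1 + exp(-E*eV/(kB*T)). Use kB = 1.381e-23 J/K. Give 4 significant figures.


Step 1: Compute beta*E = E*eV/(kB*T) = 0.0216*1.602e-19/(1.381e-23*1025.8) = 0.2443
Step 2: exp(-beta*E) = exp(-0.2443) = 0.7833
Step 3: Z = 1 + 0.7833 = 1.783

1.783


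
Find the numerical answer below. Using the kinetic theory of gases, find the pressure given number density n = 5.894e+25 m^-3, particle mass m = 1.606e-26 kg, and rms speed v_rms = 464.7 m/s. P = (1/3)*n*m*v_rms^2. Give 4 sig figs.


Step 1: v_rms^2 = 464.7^2 = 2.159e+05
Step 2: n*m = 5.894e+25*1.606e-26 = 0.9466
Step 3: P = (1/3)*0.9466*2.159e+05 = 6.814e+04 Pa

6.814e+04


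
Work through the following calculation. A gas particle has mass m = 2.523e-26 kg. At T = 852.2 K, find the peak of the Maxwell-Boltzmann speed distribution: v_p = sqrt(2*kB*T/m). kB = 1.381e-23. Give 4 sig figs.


Step 1: Numerator = 2*kB*T = 2*1.381e-23*852.2 = 2.354e-20
Step 2: Ratio = 2.354e-20 / 2.523e-26 = 9.329e+05
Step 3: v_p = sqrt(9.329e+05) = 965.9 m/s

965.9


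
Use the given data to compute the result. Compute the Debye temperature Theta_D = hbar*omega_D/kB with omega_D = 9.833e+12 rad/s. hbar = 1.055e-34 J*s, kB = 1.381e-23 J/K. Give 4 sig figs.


Step 1: hbar*omega_D = 1.055e-34 * 9.833e+12 = 1.037e-21 J
Step 2: Theta_D = 1.037e-21 / 1.381e-23
Step 3: Theta_D = 75.12 K

75.12


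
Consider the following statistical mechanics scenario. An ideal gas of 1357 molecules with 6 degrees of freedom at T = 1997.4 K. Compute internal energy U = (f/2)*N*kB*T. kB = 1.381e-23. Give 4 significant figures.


Step 1: f/2 = 6/2 = 3.0
Step 2: N*kB*T = 1357*1.381e-23*1997.4 = 3.743e-17
Step 3: U = 3.0 * 3.743e-17 = 1.123e-16 J

1.123e-16


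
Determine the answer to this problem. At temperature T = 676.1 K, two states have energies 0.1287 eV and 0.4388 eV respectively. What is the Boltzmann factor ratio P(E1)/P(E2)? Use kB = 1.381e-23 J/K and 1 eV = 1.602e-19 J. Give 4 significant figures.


Step 1: Compute energy difference dE = E1 - E2 = 0.1287 - 0.4388 = -0.3101 eV
Step 2: Convert to Joules: dE_J = -0.3101 * 1.602e-19 = -4.968e-20 J
Step 3: Compute exponent = -dE_J / (kB * T) = -(-4.968e-20) / (1.381e-23 * 676.1) = 5.321
Step 4: P(E1)/P(E2) = exp(5.321) = 204.5

204.5


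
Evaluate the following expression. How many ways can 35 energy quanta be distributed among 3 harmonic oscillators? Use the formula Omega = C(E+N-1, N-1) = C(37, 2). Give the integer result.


Step 1: Use binomial coefficient C(37, 2)
Step 2: Numerator = 37! / 35!
Step 3: Denominator = 2!
Step 4: Omega = 666

666


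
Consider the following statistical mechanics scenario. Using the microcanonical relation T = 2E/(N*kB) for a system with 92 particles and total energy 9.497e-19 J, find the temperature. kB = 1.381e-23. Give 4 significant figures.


Step 1: Numerator = 2*E = 2*9.497e-19 = 1.899e-18 J
Step 2: Denominator = N*kB = 92*1.381e-23 = 1.271e-21
Step 3: T = 1.899e-18 / 1.271e-21 = 1495 K

1495


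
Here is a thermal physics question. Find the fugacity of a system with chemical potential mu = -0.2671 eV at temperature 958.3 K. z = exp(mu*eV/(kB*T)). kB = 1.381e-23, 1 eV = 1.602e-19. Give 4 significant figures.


Step 1: Convert mu to Joules: -0.2671*1.602e-19 = -4.279e-20 J
Step 2: kB*T = 1.381e-23*958.3 = 1.323e-20 J
Step 3: mu/(kB*T) = -3.233
Step 4: z = exp(-3.233) = 0.03943

0.03943


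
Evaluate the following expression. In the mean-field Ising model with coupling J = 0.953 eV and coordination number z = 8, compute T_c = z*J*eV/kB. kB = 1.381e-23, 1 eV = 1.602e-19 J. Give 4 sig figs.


Step 1: z*J = 8*0.953 = 7.624 eV
Step 2: Convert to Joules: 7.624*1.602e-19 = 1.221e-18 J
Step 3: T_c = 1.221e-18 / 1.381e-23 = 8.844e+04 K

8.844e+04


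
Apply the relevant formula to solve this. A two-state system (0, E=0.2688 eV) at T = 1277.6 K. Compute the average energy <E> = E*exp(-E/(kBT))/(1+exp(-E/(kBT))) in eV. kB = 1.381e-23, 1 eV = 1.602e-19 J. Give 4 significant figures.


Step 1: beta*E = 0.2688*1.602e-19/(1.381e-23*1277.6) = 2.441
Step 2: exp(-beta*E) = 0.08711
Step 3: <E> = 0.2688*0.08711/(1+0.08711) = 0.02154 eV

0.02154


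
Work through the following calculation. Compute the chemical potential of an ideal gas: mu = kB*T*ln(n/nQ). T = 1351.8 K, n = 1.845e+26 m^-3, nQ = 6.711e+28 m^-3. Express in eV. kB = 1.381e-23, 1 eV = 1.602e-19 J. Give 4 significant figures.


Step 1: n/nQ = 1.845e+26/6.711e+28 = 0.002749
Step 2: ln(n/nQ) = -5.896
Step 3: mu = kB*T*ln(n/nQ) = 1.867e-20*-5.896 = -1.101e-19 J
Step 4: Convert to eV: -1.101e-19/1.602e-19 = -0.6871 eV

-0.6871
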